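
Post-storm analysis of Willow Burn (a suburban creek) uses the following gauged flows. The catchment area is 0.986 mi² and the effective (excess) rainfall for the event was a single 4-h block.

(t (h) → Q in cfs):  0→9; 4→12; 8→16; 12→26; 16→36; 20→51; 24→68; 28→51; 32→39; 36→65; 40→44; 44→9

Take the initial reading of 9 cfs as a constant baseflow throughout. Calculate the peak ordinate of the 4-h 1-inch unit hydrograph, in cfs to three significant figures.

U_p ≈ 29.5 cfs

Direct runoff: 0.0, 3.0, 7.0, 17.0, 27.0, 42.0, 59.0, 42.0, 30.0, 56.0, 35.0, 0.0 cfs; ΣQ_DR = 318.0 cfs, peak = 59.0 cfs.
Runoff depth d = ΣQ_DR·Δt / A = 318.0 × 14400 / (0.986 mi²) = 1.999 in.
The 1-inch UH is the DRH scaled by (1 in)/d, so U_p = 59.0 × 1/1.999 = 29.5 cfs.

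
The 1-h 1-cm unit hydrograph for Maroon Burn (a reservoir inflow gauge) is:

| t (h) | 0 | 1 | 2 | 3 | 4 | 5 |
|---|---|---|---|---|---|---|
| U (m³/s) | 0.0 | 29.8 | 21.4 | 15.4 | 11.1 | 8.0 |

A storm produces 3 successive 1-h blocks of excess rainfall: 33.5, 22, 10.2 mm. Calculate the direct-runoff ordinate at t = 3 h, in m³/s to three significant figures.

Q ≈ 129 m³/s

By discrete convolution, Q_j = Σ (P_i / 10 mm) · U_{j−i}.
At t = 3 h (j=3): Q = (33.5/10)·15.4 + (22/10)·21.4 + (10.2/10)·29.8 = 129 m³/s.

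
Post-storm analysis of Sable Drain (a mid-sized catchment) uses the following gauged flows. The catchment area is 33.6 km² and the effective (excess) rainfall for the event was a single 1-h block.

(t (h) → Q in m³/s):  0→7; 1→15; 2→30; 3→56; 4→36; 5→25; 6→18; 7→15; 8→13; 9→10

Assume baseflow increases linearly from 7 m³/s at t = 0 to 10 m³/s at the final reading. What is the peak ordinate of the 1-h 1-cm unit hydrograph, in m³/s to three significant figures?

Direct runoff: 0.00, 7.67, 22.33, 48.00, 27.67, 16.33, 9.00, 5.67, 3.33, 0.00 m³/s; ΣQ_DR = 140.0 m³/s, peak = 48.00 m³/s.
Runoff depth d = ΣQ_DR·Δt / A = 140.0 × 3600 / (33.6 km²) = 15.00 mm.
The 1-cm UH is the DRH scaled by (10 mm)/d, so U_p = 48.00 × 10/15.00 = 32.0 m³/s.

U_p ≈ 32.0 m³/s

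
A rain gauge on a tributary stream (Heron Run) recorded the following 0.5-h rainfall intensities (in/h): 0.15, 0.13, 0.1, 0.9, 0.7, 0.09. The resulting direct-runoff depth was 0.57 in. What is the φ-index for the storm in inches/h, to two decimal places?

Only the 2 blocks with intensity above φ contribute runoff: 0.9, 0.7 in/h.
Σ(I−φ)·Δt = d  ⇒  (0.9+0.7 − 2φ)·0.5 = 0.57
φ = (1.600 − 0.57/0.5) / 2 = 0.23 in/h.

φ ≈ 0.23 in/h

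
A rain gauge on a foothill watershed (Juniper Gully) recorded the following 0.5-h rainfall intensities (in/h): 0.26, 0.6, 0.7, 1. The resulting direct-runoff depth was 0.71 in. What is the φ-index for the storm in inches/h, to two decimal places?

φ ≈ 0.29 in/h

Only the 3 blocks with intensity above φ contribute runoff: 0.6, 0.7, 1 in/h.
Σ(I−φ)·Δt = d  ⇒  (0.6+0.7+1 − 3φ)·0.5 = 0.71
φ = (2.300 − 0.71/0.5) / 3 = 0.29 in/h.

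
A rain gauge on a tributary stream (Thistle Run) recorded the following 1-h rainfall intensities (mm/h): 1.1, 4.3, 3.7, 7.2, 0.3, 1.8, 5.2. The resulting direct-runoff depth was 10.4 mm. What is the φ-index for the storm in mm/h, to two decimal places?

φ ≈ 2.50 mm/h

Only the 4 blocks with intensity above φ contribute runoff: 4.3, 3.7, 7.2, 5.2 mm/h.
Σ(I−φ)·Δt = d  ⇒  (4.3+3.7+7.2+5.2 − 4φ)·1 = 10.4
φ = (20.40 − 10.4/1) / 4 = 2.50 mm/h.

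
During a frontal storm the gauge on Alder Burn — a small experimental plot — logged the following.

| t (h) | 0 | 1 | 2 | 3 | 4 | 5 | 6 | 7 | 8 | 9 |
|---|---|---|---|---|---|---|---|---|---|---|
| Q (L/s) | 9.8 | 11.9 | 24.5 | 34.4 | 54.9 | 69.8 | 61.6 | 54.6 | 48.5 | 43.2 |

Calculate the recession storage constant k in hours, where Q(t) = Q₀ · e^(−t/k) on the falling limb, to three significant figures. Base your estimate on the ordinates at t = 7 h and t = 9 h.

On the falling limb, Q drops from 54.6 to 43.2 L/s between t = 7 h and t = 9 h (Δt = 2 h).
k = −Δt / ln(Q₂/Q₁) = −2 / ln(43.2/54.6) = 8.54 h.

k ≈ 8.54 h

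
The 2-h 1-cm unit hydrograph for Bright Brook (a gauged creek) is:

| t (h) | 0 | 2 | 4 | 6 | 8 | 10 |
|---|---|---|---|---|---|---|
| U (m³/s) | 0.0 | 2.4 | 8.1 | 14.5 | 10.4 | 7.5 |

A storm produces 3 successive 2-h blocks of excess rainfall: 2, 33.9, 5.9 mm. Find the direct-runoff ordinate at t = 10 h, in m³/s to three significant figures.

By discrete convolution, Q_j = Σ (P_i / 10 mm) · U_{j−i}.
At t = 10 h (j=5): Q = (2/10)·7.5 + (33.9/10)·10.4 + (5.9/10)·14.5 = 45.3 m³/s.

Q ≈ 45.3 m³/s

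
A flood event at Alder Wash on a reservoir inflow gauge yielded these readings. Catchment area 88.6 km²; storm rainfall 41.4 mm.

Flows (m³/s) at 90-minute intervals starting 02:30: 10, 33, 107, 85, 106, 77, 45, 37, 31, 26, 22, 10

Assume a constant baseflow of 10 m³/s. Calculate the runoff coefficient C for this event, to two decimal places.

C ≈ 0.69

ΣQ_DR = 469.0 m³/s; V = ΣQ_DR·Δt = 2.533 × 10^6 m³.
Runoff depth d = V / A = 28.58 mm.
C = d / P = 28.58 / 41.4 = 0.69.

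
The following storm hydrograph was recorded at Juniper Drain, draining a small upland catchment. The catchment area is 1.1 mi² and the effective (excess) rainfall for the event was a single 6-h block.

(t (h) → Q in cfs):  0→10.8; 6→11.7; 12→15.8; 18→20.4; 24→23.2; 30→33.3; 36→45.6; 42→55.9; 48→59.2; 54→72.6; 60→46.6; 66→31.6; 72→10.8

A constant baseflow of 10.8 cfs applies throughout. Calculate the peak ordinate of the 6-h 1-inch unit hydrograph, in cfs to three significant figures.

U_p ≈ 24.6 cfs

Direct runoff: 0.0, 0.9, 5.0, 9.6, 12.4, 22.5, 34.8, 45.1, 48.4, 61.8, 35.8, 20.8, 0.0 cfs; ΣQ_DR = 297.1 cfs, peak = 61.8 cfs.
Runoff depth d = ΣQ_DR·Δt / A = 297.1 × 21600 / (1.1 mi²) = 2.511 in.
The 1-inch UH is the DRH scaled by (1 in)/d, so U_p = 61.8 × 1/2.511 = 24.6 cfs.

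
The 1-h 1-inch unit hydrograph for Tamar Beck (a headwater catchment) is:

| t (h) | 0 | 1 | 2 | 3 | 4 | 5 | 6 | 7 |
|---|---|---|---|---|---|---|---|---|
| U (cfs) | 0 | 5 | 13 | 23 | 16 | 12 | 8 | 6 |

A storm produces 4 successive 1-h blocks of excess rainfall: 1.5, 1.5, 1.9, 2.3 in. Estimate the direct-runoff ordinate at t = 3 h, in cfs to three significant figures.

Q ≈ 63.5 cfs

By discrete convolution, Q_j = Σ (P_i / 1 in) · U_{j−i}.
At t = 3 h (j=3): Q = (1.5/1)·23 + (1.5/1)·13 + (1.9/1)·5 + (2.3/1)·0 = 63.5 cfs.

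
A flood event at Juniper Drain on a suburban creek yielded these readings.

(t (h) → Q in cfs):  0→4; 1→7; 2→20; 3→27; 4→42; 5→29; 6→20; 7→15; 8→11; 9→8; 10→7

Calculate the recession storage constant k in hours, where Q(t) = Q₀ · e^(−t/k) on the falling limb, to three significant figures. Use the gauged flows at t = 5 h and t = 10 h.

k ≈ 3.52 h

On the falling limb, Q drops from 29 to 7 cfs between t = 5 h and t = 10 h (Δt = 5 h).
k = −Δt / ln(Q₂/Q₁) = −5 / ln(7/29) = 3.52 h.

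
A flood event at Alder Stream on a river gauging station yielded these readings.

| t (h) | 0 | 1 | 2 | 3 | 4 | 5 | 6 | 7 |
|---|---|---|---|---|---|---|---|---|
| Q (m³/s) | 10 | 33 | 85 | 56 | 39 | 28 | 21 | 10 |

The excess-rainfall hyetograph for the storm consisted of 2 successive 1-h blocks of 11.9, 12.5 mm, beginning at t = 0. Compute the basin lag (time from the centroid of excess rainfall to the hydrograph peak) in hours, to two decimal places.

t_L ≈ 0.99 h

Centroid of excess rainfall: t_c = Σ P_i·t̄_i / ΣP_i = 1.0123 h (block centres at 0.5, 1.5 h).
Hydrograph peak occurs at t = 2 h, so basin lag t_L = 2 − 1.0123 = 0.99 h.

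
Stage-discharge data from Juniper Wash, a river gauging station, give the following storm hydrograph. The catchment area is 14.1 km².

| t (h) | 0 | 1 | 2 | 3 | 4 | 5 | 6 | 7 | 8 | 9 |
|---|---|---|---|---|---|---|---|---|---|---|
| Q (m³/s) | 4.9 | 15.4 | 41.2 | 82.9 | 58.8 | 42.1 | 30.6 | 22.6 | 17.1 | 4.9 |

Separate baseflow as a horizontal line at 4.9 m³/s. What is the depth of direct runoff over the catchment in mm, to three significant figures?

d ≈ 69.3 mm

Direct runoff: 0.0, 10.5, 36.3, 78.0, 53.9, 37.2, 25.7, 17.7, 12.2, 0.0 m³/s; ΣQ_DR = 271.5 m³/s.
V = ΣQ_DR · Δt = 271.5 × 3600 s = 9.774 × 10^5 m³.
Over A = 14.1 km², depth = V / A = 69.3 mm.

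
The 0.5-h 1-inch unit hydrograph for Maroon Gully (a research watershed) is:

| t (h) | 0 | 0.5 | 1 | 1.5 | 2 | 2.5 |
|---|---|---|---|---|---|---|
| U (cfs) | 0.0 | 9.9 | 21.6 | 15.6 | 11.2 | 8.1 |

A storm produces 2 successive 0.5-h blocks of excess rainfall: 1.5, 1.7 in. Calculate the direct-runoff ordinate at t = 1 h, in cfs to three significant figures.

Q ≈ 49.2 cfs

By discrete convolution, Q_j = Σ (P_i / 1 in) · U_{j−i}.
At t = 1 h (j=2): Q = (1.5/1)·21.6 + (1.7/1)·9.9 = 49.2 cfs.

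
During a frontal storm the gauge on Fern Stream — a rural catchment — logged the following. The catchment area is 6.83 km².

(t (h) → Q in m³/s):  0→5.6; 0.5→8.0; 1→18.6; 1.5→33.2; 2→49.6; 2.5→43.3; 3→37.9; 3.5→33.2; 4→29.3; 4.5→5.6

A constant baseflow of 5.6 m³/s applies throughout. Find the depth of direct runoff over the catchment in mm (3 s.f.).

d ≈ 54.9 mm

Direct runoff: 0.0, 2.4, 13.0, 27.6, 44.0, 37.7, 32.3, 27.6, 23.7, 0.0 m³/s; ΣQ_DR = 208.3 m³/s.
V = ΣQ_DR · Δt = 208.3 × 1800 s = 3.749 × 10^5 m³.
Over A = 6.83 km², depth = V / A = 54.9 mm.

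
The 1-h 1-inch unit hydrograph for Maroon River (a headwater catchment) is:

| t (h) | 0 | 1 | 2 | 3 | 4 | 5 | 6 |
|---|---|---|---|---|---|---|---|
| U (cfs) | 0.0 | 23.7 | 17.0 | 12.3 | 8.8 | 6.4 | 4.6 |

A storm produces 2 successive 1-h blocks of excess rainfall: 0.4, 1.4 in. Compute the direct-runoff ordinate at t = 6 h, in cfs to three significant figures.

Q ≈ 10.8 cfs

By discrete convolution, Q_j = Σ (P_i / 1 in) · U_{j−i}.
At t = 6 h (j=6): Q = (0.4/1)·4.6 + (1.4/1)·6.4 = 10.8 cfs.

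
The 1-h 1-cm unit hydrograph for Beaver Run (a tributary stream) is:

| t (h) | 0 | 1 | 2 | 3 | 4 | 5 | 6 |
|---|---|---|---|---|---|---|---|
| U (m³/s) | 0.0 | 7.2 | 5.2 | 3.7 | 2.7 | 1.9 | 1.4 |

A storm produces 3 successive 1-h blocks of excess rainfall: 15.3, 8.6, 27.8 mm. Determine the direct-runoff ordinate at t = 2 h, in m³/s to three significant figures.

By discrete convolution, Q_j = Σ (P_i / 10 mm) · U_{j−i}.
At t = 2 h (j=2): Q = (15.3/10)·5.2 + (8.6/10)·7.2 + (27.8/10)·0.0 = 14.1 m³/s.

Q ≈ 14.1 m³/s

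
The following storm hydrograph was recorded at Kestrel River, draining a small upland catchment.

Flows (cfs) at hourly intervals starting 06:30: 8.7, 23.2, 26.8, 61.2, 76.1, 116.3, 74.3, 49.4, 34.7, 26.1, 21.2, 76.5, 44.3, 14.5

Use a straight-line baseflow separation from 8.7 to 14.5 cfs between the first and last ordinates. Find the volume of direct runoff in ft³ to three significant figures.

Direct-runoff ordinates (Q − Q_b): 0.00, 14.05, 17.21, 51.16, 65.62, 105.37, 62.92, 37.58, 22.43, 13.38, 8.04, 62.89, 30.25, 0.00 cfs.
ΣQ_DR = 490.9 cfs.
With Δt = 1 h = 3600 s, V = ΣQ_DR · Δt = 490.9 × 3600 = 1.77 × 10^6 ft³.

V ≈ 1.77 × 10^6 ft³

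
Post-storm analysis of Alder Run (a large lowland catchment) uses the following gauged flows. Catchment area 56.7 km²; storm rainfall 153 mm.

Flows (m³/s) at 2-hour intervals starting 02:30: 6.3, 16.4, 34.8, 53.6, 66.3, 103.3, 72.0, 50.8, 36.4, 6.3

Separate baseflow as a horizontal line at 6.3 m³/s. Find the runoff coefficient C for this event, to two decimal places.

ΣQ_DR = 383.2 m³/s; V = ΣQ_DR·Δt = 2.759 × 10^6 m³.
Runoff depth d = V / A = 48.66 mm.
C = d / P = 48.66 / 153 = 0.32.

C ≈ 0.32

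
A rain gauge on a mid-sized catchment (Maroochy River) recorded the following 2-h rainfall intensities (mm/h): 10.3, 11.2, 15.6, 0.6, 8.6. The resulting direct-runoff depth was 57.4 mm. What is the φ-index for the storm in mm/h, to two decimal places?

φ ≈ 4.25 mm/h

Only the 4 blocks with intensity above φ contribute runoff: 10.3, 11.2, 15.6, 8.6 mm/h.
Σ(I−φ)·Δt = d  ⇒  (10.3+11.2+15.6+8.6 − 4φ)·2 = 57.4
φ = (45.70 − 57.4/2) / 4 = 4.25 mm/h.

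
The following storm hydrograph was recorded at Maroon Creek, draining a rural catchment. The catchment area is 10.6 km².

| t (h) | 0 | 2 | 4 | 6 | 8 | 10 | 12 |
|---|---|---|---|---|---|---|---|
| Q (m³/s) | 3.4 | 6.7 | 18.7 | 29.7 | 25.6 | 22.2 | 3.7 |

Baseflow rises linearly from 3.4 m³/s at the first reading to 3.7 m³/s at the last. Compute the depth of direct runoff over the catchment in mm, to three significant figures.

Direct runoff: 0.00, 3.25, 15.20, 26.15, 22.00, 18.55, 0.00 m³/s; ΣQ_DR = 85.15 m³/s.
V = ΣQ_DR · Δt = 85.15 × 7200 s = 6.131 × 10^5 m³.
Over A = 10.6 km², depth = V / A = 57.8 mm.

d ≈ 57.8 mm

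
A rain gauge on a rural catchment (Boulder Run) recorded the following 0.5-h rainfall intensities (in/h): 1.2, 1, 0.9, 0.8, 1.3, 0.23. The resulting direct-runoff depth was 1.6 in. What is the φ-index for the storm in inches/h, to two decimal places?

φ ≈ 0.40 in/h

Only the 5 blocks with intensity above φ contribute runoff: 1.2, 1, 0.9, 0.8, 1.3 in/h.
Σ(I−φ)·Δt = d  ⇒  (1.2+1+0.9+0.8+1.3 − 5φ)·0.5 = 1.6
φ = (5.200 − 1.6/0.5) / 5 = 0.40 in/h.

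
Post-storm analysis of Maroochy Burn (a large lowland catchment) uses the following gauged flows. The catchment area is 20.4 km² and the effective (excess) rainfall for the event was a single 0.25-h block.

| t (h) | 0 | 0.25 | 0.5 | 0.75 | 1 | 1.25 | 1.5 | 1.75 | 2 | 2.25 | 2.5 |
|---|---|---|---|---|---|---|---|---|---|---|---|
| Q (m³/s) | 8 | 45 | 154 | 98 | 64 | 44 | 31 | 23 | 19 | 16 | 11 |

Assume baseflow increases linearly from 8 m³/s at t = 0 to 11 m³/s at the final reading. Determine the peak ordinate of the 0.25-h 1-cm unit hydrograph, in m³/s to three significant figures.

Direct runoff: 0.00, 36.70, 145.40, 89.10, 54.80, 34.50, 21.20, 12.90, 8.60, 5.30, 0.00 m³/s; ΣQ_DR = 408.5 m³/s, peak = 145.40 m³/s.
Runoff depth d = ΣQ_DR·Δt / A = 408.5 × 900 / (20.4 km²) = 18.02 mm.
The 1-cm UH is the DRH scaled by (10 mm)/d, so U_p = 145.40 × 10/18.02 = 80.7 m³/s.

U_p ≈ 80.7 m³/s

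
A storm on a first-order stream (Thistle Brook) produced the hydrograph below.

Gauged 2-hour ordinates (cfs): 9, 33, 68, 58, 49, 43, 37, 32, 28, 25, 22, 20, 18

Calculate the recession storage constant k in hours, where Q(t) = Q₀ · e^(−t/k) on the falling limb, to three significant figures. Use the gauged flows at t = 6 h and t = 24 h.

k ≈ 15.4 h

On the falling limb, Q drops from 58 to 18 cfs between t = 6 h and t = 24 h (Δt = 18 h).
k = −Δt / ln(Q₂/Q₁) = −18 / ln(18/58) = 15.4 h.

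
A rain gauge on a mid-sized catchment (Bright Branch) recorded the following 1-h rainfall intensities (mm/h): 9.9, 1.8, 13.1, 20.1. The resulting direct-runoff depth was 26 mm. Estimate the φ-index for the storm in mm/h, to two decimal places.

Only the 3 blocks with intensity above φ contribute runoff: 9.9, 13.1, 20.1 mm/h.
Σ(I−φ)·Δt = d  ⇒  (9.9+13.1+20.1 − 3φ)·1 = 26
φ = (43.10 − 26/1) / 3 = 5.70 mm/h.

φ ≈ 5.70 mm/h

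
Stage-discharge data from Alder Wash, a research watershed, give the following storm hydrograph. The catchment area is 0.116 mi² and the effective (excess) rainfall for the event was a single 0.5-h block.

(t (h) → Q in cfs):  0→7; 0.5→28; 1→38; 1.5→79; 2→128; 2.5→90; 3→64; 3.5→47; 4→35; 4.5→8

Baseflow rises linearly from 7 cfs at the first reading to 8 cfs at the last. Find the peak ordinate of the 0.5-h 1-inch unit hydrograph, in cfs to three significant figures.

Direct runoff: 0.00, 20.89, 30.78, 71.67, 120.56, 82.44, 56.33, 39.22, 27.11, 0.00 cfs; ΣQ_DR = 449.0 cfs, peak = 120.56 cfs.
Runoff depth d = ΣQ_DR·Δt / A = 449.0 × 1800 / (0.116 mi²) = 2.999 in.
The 1-inch UH is the DRH scaled by (1 in)/d, so U_p = 120.56 × 1/2.999 = 40.2 cfs.

U_p ≈ 40.2 cfs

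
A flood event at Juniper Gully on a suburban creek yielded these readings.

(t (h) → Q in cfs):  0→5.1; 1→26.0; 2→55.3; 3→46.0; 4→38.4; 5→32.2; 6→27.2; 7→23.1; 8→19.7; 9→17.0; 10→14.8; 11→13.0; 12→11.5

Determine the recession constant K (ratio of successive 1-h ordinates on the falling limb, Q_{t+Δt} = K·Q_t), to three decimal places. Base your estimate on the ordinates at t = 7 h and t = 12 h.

Using the recession-limb readings at t = 7 h and t = 12 h: Q falls from 23.1 to 11.5 cfs over 5 intervals.
K = (Q₂/Q₁)^(1/5) = (11.5/23.1)^(1/5) = 0.870.

K ≈ 0.870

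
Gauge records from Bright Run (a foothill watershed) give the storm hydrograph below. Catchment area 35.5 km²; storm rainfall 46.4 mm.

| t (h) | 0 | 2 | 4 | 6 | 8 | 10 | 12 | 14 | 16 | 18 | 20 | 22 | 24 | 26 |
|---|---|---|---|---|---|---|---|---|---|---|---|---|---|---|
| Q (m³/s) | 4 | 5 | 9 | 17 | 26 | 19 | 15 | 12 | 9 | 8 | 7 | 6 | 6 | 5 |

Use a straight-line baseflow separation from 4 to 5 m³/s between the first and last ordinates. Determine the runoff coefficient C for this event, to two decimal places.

C ≈ 0.37

ΣQ_DR = 85.00 m³/s; V = ΣQ_DR·Δt = 6.120 × 10^5 m³.
Runoff depth d = V / A = 17.24 mm.
C = d / P = 17.24 / 46.4 = 0.37.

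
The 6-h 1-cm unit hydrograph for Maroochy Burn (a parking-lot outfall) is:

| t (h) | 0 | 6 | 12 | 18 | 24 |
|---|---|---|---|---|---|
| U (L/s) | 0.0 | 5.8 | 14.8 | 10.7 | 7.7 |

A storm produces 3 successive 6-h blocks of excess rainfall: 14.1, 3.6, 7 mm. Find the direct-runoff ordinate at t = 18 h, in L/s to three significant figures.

By discrete convolution, Q_j = Σ (P_i / 10 mm) · U_{j−i}.
At t = 18 h (j=3): Q = (14.1/10)·10.7 + (3.6/10)·14.8 + (7/10)·5.8 = 24.5 L/s.

Q ≈ 24.5 L/s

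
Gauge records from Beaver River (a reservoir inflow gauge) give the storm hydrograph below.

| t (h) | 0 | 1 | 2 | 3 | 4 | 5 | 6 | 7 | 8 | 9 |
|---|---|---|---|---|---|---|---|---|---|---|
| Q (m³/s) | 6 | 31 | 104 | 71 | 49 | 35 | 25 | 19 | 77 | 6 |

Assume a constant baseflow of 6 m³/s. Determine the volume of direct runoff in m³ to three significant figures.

V ≈ 1.31 × 10^6 m³

Direct-runoff ordinates (Q − Q_b): 0.0, 25.0, 98.0, 65.0, 43.0, 29.0, 19.0, 13.0, 71.0, 0.0 m³/s.
ΣQ_DR = 363.0 m³/s.
With Δt = 1 h = 3600 s, V = ΣQ_DR · Δt = 363.0 × 3600 = 1.31 × 10^6 m³.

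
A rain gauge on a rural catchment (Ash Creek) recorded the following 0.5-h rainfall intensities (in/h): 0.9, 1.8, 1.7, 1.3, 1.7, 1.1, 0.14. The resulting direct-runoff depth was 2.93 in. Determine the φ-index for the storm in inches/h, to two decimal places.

Only the 6 blocks with intensity above φ contribute runoff: 0.9, 1.8, 1.7, 1.3, 1.7, 1.1 in/h.
Σ(I−φ)·Δt = d  ⇒  (0.9+1.8+1.7+1.3+1.7+1.1 − 6φ)·0.5 = 2.93
φ = (8.500 − 2.93/0.5) / 6 = 0.44 in/h.

φ ≈ 0.44 in/h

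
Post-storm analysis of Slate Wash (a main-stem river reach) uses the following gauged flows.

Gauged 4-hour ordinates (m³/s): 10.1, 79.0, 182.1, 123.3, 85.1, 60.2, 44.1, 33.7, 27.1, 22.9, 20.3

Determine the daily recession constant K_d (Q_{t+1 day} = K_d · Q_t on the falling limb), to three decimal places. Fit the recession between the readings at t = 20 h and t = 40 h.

Between t = 20 h and t = 40 h the flow falls from 60.2 to 20.3 m³/s over 5×4 h = 20 h.
Per-interval ratio K = (20.3/60.2)^(1/5) = 0.8046; K_d = K^(24/4) = 0.271.

K_d ≈ 0.271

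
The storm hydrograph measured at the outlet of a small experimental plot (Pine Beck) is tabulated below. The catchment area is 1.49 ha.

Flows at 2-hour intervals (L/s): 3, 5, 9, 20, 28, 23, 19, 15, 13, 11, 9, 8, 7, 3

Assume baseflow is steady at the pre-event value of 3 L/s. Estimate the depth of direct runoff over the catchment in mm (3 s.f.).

Direct runoff: 0.0, 2.0, 6.0, 17.0, 25.0, 20.0, 16.0, 12.0, 10.0, 8.0, 6.0, 5.0, 4.0, 0.0 L/s; ΣQ_DR = 131.0 L/s.
V = ΣQ_DR · Δt = 131.0 × 7200 s = 9.432 × 10^5 L.
Over A = 1.49 ha, depth = V / A = 63.3 mm.

d ≈ 63.3 mm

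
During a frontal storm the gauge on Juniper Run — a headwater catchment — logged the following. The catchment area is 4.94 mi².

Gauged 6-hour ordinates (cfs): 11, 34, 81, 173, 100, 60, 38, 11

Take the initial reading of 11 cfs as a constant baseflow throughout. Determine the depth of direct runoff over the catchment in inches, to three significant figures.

d ≈ 0.790 in

Direct runoff: 0.0, 23.0, 70.0, 162.0, 89.0, 49.0, 27.0, 0.0 cfs; ΣQ_DR = 420.0 cfs.
V = ΣQ_DR · Δt = 420.0 × 21600 s = 9.072 × 10^6 ft³.
Over A = 4.94 mi², depth = V / A = 0.790 in.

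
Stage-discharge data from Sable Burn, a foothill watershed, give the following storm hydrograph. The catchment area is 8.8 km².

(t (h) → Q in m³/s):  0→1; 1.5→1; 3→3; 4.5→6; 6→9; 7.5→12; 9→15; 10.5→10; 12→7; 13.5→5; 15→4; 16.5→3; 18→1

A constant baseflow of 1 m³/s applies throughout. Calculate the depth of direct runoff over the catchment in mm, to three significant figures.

Direct runoff: 0.0, 0.0, 2.0, 5.0, 8.0, 11.0, 14.0, 9.0, 6.0, 4.0, 3.0, 2.0, 0.0 m³/s; ΣQ_DR = 64.00 m³/s.
V = ΣQ_DR · Δt = 64.00 × 5400 s = 3.456 × 10^5 m³.
Over A = 8.8 km², depth = V / A = 39.3 mm.

d ≈ 39.3 mm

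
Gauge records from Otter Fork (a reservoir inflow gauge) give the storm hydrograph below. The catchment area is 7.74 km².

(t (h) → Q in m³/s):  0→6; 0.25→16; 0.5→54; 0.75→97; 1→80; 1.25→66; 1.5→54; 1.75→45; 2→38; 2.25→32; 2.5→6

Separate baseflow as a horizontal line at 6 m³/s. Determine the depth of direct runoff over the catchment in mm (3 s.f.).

Direct runoff: 0.0, 10.0, 48.0, 91.0, 74.0, 60.0, 48.0, 39.0, 32.0, 26.0, 0.0 m³/s; ΣQ_DR = 428.0 m³/s.
V = ΣQ_DR · Δt = 428.0 × 900 s = 3.852 × 10^5 m³.
Over A = 7.74 km², depth = V / A = 49.8 mm.

d ≈ 49.8 mm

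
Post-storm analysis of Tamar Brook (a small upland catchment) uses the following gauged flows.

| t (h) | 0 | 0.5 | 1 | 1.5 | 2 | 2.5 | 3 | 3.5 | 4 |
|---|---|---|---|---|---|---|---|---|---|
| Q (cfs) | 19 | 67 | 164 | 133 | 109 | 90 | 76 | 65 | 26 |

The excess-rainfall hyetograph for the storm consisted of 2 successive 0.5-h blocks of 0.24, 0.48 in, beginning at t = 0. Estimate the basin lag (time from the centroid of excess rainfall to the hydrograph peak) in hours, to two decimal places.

t_L ≈ 0.42 h

Centroid of excess rainfall: t_c = Σ P_i·t̄_i / ΣP_i = 0.5833 h (block centres at 0.25, 0.75 h).
Hydrograph peak occurs at t = 1 h, so basin lag t_L = 1 − 0.5833 = 0.42 h.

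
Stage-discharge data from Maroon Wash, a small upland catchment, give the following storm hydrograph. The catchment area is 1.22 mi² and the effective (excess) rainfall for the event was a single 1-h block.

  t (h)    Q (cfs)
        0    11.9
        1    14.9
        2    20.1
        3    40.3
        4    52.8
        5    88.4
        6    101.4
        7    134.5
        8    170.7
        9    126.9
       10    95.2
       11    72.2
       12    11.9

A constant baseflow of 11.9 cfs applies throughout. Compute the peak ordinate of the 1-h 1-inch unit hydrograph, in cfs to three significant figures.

Direct runoff: 0.0, 3.0, 8.2, 28.4, 40.9, 76.5, 89.5, 122.6, 158.8, 115.0, 83.3, 60.3, 0.0 cfs; ΣQ_DR = 786.5 cfs, peak = 158.8 cfs.
Runoff depth d = ΣQ_DR·Δt / A = 786.5 × 3600 / (1.22 mi²) = 0.9990 in.
The 1-inch UH is the DRH scaled by (1 in)/d, so U_p = 158.8 × 1/0.9990 = 159 cfs.

U_p ≈ 159 cfs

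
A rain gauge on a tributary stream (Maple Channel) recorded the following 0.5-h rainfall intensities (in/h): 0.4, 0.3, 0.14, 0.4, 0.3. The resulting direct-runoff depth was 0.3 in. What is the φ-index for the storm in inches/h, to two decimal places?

φ ≈ 0.20 in/h

Only the 4 blocks with intensity above φ contribute runoff: 0.4, 0.3, 0.4, 0.3 in/h.
Σ(I−φ)·Δt = d  ⇒  (0.4+0.3+0.4+0.3 − 4φ)·0.5 = 0.3
φ = (1.400 − 0.3/0.5) / 4 = 0.20 in/h.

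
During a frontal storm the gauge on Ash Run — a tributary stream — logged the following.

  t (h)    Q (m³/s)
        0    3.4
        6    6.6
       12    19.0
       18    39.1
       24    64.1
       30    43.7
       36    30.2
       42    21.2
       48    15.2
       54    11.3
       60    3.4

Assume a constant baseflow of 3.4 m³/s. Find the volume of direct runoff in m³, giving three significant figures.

V ≈ 4.75 × 10^6 m³

Direct-runoff ordinates (Q − Q_b): 0.0, 3.2, 15.6, 35.7, 60.7, 40.3, 26.8, 17.8, 11.8, 7.9, 0.0 m³/s.
ΣQ_DR = 219.8 m³/s.
With Δt = 6 h = 21600 s, V = ΣQ_DR · Δt = 219.8 × 21600 = 4.75 × 10^6 m³.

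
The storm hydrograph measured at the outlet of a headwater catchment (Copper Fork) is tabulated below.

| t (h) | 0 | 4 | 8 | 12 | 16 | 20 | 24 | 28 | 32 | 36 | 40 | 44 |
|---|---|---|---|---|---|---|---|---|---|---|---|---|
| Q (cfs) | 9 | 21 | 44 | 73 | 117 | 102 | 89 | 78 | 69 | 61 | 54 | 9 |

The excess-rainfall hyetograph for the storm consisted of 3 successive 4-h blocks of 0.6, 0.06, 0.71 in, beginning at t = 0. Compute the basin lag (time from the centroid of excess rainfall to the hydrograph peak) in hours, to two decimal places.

Centroid of excess rainfall: t_c = Σ P_i·t̄_i / ΣP_i = 6.3212 h (block centres at 2, 6, 10 h).
Hydrograph peak occurs at t = 16 h, so basin lag t_L = 16 − 6.3212 = 9.68 h.

t_L ≈ 9.68 h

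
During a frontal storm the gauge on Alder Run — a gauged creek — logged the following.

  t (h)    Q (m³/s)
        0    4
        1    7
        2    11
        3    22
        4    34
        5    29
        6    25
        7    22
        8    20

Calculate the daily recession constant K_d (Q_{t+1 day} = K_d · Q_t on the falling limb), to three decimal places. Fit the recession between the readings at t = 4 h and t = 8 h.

K_d ≈ 0.041

Between t = 4 h and t = 8 h the flow falls from 34 to 20 m³/s over 4×1 h = 4 h.
Per-interval ratio K = (20/34)^(1/4) = 0.8758; K_d = K^(24/1) = 0.041.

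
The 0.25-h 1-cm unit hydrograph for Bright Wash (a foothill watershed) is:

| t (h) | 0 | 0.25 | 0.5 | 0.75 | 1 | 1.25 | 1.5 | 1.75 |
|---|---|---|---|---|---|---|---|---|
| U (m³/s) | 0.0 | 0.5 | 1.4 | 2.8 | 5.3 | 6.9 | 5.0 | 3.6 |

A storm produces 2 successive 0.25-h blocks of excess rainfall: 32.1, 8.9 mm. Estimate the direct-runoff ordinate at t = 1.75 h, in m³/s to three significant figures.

Q ≈ 16.0 m³/s

By discrete convolution, Q_j = Σ (P_i / 10 mm) · U_{j−i}.
At t = 1.75 h (j=7): Q = (32.1/10)·3.6 + (8.9/10)·5.0 = 16.0 m³/s.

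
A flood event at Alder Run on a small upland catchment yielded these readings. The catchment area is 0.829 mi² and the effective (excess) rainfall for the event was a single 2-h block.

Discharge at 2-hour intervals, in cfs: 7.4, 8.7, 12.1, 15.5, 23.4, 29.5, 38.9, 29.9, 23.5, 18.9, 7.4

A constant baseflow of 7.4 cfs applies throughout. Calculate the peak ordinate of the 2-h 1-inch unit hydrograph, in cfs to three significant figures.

U_p ≈ 63.0 cfs

Direct runoff: 0.0, 1.3, 4.7, 8.1, 16.0, 22.1, 31.5, 22.5, 16.1, 11.5, 0.0 cfs; ΣQ_DR = 133.8 cfs, peak = 31.5 cfs.
Runoff depth d = ΣQ_DR·Δt / A = 133.8 × 7200 / (0.829 mi²) = 0.5002 in.
The 1-inch UH is the DRH scaled by (1 in)/d, so U_p = 31.5 × 1/0.5002 = 63.0 cfs.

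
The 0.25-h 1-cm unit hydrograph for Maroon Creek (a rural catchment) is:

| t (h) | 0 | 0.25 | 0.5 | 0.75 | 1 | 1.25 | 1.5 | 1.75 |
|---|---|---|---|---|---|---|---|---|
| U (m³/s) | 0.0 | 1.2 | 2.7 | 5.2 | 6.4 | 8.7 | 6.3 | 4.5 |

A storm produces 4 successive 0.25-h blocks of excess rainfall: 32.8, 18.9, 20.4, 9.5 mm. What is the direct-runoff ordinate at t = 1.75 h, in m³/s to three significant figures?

Q ≈ 50.5 m³/s

By discrete convolution, Q_j = Σ (P_i / 10 mm) · U_{j−i}.
At t = 1.75 h (j=7): Q = (32.8/10)·4.5 + (18.9/10)·6.3 + (20.4/10)·8.7 + (9.5/10)·6.4 = 50.5 m³/s.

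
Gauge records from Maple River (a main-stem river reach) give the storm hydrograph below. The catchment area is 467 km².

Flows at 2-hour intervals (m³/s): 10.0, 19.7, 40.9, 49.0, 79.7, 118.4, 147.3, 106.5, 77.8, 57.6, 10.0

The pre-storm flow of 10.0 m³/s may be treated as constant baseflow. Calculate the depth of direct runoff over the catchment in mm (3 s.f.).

Direct runoff: 0.0, 9.7, 30.9, 39.0, 69.7, 108.4, 137.3, 96.5, 67.8, 47.6, 0.0 m³/s; ΣQ_DR = 606.9 m³/s.
V = ΣQ_DR · Δt = 606.9 × 7200 s = 4.370 × 10^6 m³.
Over A = 467 km², depth = V / A = 9.36 mm.

d ≈ 9.36 mm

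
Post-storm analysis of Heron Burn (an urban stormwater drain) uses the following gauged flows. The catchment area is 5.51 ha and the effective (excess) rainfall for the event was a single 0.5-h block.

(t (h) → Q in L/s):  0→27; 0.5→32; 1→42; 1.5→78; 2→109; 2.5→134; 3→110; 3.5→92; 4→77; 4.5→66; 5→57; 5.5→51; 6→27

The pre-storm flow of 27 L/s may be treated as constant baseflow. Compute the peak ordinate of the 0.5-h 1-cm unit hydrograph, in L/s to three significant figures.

Direct runoff: 0.0, 5.0, 15.0, 51.0, 82.0, 107.0, 83.0, 65.0, 50.0, 39.0, 30.0, 24.0, 0.0 L/s; ΣQ_DR = 551.0 L/s, peak = 107.0 L/s.
Runoff depth d = ΣQ_DR·Δt / A = 551.0 × 1800 / (5.51 ha) = 18.00 mm.
The 1-cm UH is the DRH scaled by (10 mm)/d, so U_p = 107.0 × 10/18.00 = 59.4 L/s.

U_p ≈ 59.4 L/s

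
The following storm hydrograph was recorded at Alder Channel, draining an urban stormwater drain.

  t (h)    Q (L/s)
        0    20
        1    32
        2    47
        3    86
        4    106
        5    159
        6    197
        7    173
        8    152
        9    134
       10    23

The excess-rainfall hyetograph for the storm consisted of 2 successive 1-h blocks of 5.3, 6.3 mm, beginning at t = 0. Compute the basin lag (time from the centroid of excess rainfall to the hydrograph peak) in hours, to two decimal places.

Centroid of excess rainfall: t_c = Σ P_i·t̄_i / ΣP_i = 1.0431 h (block centres at 0.5, 1.5 h).
Hydrograph peak occurs at t = 6 h, so basin lag t_L = 6 − 1.0431 = 4.96 h.

t_L ≈ 4.96 h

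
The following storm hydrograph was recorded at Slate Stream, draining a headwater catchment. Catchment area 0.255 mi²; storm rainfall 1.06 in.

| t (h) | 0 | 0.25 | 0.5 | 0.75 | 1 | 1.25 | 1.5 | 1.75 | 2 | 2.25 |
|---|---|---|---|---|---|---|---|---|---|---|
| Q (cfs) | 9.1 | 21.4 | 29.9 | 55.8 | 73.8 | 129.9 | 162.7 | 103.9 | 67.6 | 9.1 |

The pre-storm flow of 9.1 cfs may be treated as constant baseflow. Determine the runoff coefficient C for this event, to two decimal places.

C ≈ 0.82

ΣQ_DR = 572.2 cfs; V = ΣQ_DR·Δt = 5.150 × 10^5 ft³.
Runoff depth d = V / A = 0.8693 in.
C = d / P = 0.8693 / 1.06 = 0.82.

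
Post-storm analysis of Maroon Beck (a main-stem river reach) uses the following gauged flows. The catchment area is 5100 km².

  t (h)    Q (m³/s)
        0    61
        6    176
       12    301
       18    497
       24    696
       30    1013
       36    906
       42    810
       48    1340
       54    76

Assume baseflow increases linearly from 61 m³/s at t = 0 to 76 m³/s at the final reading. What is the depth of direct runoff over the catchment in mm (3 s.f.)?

d ≈ 22.0 mm

Direct runoff: 0.00, 113.33, 236.67, 431.00, 628.33, 943.67, 835.00, 737.33, 1265.67, 0.00 m³/s; ΣQ_DR = 5191 m³/s.
V = ΣQ_DR · Δt = 5191 × 21600 s = 1.121 × 10^8 m³.
Over A = 5100 km², depth = V / A = 22.0 mm.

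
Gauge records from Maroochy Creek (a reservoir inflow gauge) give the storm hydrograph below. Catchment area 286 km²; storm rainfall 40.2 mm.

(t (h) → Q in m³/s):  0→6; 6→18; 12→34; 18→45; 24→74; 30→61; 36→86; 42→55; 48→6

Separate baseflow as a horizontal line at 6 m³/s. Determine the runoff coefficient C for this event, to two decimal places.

ΣQ_DR = 331.0 m³/s; V = ΣQ_DR·Δt = 7.150 × 10^6 m³.
Runoff depth d = V / A = 25.00 mm.
C = d / P = 25.00 / 40.2 = 0.62.

C ≈ 0.62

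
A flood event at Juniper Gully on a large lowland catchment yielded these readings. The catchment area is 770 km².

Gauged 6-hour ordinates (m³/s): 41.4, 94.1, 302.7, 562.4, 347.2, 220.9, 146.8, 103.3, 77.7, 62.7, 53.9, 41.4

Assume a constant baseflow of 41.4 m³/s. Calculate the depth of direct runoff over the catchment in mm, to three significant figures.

Direct runoff: 0.0, 52.7, 261.3, 521.0, 305.8, 179.5, 105.4, 61.9, 36.3, 21.3, 12.5, 0.0 m³/s; ΣQ_DR = 1558 m³/s.
V = ΣQ_DR · Δt = 1558 × 21600 s = 3.365 × 10^7 m³.
Over A = 770 km², depth = V / A = 43.7 mm.

d ≈ 43.7 mm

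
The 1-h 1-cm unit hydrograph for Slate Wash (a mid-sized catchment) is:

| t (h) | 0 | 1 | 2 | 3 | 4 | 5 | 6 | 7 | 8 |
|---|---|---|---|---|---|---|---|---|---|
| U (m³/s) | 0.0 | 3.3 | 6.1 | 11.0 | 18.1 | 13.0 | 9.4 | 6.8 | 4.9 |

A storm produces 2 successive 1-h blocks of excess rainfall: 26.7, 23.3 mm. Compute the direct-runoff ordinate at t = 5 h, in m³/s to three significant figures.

Q ≈ 76.9 m³/s

By discrete convolution, Q_j = Σ (P_i / 10 mm) · U_{j−i}.
At t = 5 h (j=5): Q = (26.7/10)·13.0 + (23.3/10)·18.1 = 76.9 m³/s.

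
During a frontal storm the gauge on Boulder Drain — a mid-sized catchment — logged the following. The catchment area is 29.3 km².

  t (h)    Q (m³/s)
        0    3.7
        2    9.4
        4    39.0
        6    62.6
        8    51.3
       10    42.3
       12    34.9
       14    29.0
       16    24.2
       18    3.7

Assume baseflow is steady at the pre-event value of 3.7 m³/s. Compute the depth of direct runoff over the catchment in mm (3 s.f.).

Direct runoff: 0.0, 5.7, 35.3, 58.9, 47.6, 38.6, 31.2, 25.3, 20.5, 0.0 m³/s; ΣQ_DR = 263.1 m³/s.
V = ΣQ_DR · Δt = 263.1 × 7200 s = 1.894 × 10^6 m³.
Over A = 29.3 km², depth = V / A = 64.7 mm.

d ≈ 64.7 mm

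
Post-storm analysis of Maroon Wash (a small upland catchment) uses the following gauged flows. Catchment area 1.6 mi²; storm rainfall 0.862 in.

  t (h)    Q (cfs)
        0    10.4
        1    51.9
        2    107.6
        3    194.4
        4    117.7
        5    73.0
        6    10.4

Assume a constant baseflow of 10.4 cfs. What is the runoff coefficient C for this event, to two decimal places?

C ≈ 0.55

ΣQ_DR = 492.6 cfs; V = ΣQ_DR·Δt = 1.773 × 10^6 ft³.
Runoff depth d = V / A = 0.4771 in.
C = d / P = 0.4771 / 0.862 = 0.55.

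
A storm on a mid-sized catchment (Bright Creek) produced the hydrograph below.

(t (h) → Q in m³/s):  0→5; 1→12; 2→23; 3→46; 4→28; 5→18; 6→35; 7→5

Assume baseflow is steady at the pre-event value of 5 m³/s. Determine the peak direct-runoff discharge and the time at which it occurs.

Q_p = 41.0 m³/s at t = 3 h

Subtracting baseflow gives direct-runoff ordinates: 0.0, 7.0, 18.0, 41.0, 23.0, 13.0, 30.0, 0.0 m³/s.
The maximum is 41.0 m³/s, occurring at the reading for t = 3 h.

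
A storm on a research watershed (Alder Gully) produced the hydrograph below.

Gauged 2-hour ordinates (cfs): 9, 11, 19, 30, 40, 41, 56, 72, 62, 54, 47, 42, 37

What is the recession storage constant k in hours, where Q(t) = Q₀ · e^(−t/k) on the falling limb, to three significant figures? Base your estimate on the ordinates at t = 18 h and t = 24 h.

k ≈ 15.9 h

On the falling limb, Q drops from 54 to 37 cfs between t = 18 h and t = 24 h (Δt = 6 h).
k = −Δt / ln(Q₂/Q₁) = −6 / ln(37/54) = 15.9 h.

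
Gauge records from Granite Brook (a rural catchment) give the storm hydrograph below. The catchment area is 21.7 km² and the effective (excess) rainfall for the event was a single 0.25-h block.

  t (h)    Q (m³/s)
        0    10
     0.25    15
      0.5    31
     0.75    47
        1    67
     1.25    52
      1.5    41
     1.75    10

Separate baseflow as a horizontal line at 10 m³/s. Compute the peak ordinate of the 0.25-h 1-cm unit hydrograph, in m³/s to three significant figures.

U_p ≈ 71.2 m³/s

Direct runoff: 0.0, 5.0, 21.0, 37.0, 57.0, 42.0, 31.0, 0.0 m³/s; ΣQ_DR = 193.0 m³/s, peak = 57.0 m³/s.
Runoff depth d = ΣQ_DR·Δt / A = 193.0 × 900 / (21.7 km²) = 8.005 mm.
The 1-cm UH is the DRH scaled by (10 mm)/d, so U_p = 57.0 × 10/8.005 = 71.2 m³/s.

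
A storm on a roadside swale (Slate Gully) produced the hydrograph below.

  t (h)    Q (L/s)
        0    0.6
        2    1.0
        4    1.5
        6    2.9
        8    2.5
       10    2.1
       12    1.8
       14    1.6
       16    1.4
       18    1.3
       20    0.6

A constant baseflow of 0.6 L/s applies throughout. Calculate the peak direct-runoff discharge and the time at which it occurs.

Subtracting baseflow gives direct-runoff ordinates: 0.0, 0.4, 0.9, 2.3, 1.9, 1.5, 1.2, 1.0, 0.8, 0.7, 0.0 L/s.
The maximum is 2.3 L/s, occurring at the reading for t = 6 h.

Q_p = 2.3 L/s at t = 6 h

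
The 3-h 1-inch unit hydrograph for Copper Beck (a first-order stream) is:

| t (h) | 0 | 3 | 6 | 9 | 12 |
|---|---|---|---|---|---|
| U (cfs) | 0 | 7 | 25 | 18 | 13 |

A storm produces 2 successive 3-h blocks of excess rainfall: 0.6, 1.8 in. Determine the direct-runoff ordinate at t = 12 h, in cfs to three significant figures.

Q ≈ 40.2 cfs

By discrete convolution, Q_j = Σ (P_i / 1 in) · U_{j−i}.
At t = 12 h (j=4): Q = (0.6/1)·13 + (1.8/1)·18 = 40.2 cfs.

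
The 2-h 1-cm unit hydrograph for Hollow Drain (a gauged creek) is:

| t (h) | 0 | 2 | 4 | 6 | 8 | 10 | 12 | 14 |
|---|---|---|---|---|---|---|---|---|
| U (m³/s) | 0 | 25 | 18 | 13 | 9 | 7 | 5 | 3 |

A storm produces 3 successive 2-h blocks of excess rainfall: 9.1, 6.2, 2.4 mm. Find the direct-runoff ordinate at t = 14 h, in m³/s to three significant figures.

Q ≈ 7.51 m³/s

By discrete convolution, Q_j = Σ (P_i / 10 mm) · U_{j−i}.
At t = 14 h (j=7): Q = (9.1/10)·3 + (6.2/10)·5 + (2.4/10)·7 = 7.51 m³/s.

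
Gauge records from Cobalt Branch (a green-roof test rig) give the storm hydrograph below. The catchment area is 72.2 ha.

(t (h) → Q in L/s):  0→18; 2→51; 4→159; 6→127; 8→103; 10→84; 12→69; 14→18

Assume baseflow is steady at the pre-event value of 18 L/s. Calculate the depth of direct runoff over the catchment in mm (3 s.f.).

Direct runoff: 0.0, 33.0, 141.0, 109.0, 85.0, 66.0, 51.0, 0.0 L/s; ΣQ_DR = 485.0 L/s.
V = ΣQ_DR · Δt = 485.0 × 7200 s = 3.492 × 10^6 L.
Over A = 72.2 ha, depth = V / A = 4.84 mm.

d ≈ 4.84 mm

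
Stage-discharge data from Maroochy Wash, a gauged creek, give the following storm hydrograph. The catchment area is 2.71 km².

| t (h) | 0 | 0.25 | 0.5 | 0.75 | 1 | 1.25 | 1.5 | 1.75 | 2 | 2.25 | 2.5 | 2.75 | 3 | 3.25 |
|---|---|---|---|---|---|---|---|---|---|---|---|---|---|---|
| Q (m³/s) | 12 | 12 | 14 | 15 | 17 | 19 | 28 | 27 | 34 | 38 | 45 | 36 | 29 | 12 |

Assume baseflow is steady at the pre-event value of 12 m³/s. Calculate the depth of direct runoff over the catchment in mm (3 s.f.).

d ≈ 56.5 mm

Direct runoff: 0.0, 0.0, 2.0, 3.0, 5.0, 7.0, 16.0, 15.0, 22.0, 26.0, 33.0, 24.0, 17.0, 0.0 m³/s; ΣQ_DR = 170.0 m³/s.
V = ΣQ_DR · Δt = 170.0 × 900 s = 1.530 × 10^5 m³.
Over A = 2.71 km², depth = V / A = 56.5 mm.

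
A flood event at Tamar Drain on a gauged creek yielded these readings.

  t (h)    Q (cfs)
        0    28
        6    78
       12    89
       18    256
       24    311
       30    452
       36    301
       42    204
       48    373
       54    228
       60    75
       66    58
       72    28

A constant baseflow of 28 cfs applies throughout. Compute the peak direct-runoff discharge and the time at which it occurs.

Subtracting baseflow gives direct-runoff ordinates: 0.0, 50.0, 61.0, 228.0, 283.0, 424.0, 273.0, 176.0, 345.0, 200.0, 47.0, 30.0, 0.0 cfs.
The maximum is 424.0 cfs, occurring at the reading for t = 30 h.

Q_p = 424.0 cfs at t = 30 h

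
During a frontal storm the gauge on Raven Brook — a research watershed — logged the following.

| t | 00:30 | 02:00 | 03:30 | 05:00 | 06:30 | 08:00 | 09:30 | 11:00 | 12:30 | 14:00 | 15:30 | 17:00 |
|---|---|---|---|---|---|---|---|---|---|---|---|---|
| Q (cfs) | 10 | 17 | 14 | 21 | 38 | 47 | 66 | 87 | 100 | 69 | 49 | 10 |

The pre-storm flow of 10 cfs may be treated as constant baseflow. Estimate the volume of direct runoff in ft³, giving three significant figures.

Direct-runoff ordinates (Q − Q_b): 0.0, 7.0, 4.0, 11.0, 28.0, 37.0, 56.0, 77.0, 90.0, 59.0, 39.0, 0.0 cfs.
ΣQ_DR = 408.0 cfs.
With Δt = 1.5 h = 5400 s, V = ΣQ_DR · Δt = 408.0 × 5400 = 2.20 × 10^6 ft³.

V ≈ 2.20 × 10^6 ft³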